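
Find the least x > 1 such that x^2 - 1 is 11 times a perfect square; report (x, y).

(x, y) = (10, 3)

First expand sqrt(11) as a continued fraction. With x_i = (sqrt(11) + m_i)/d_i and (m_0, d_0) = (0, 1): a_0 = floor(sqrt(11)) = 3, since 3^2 = 9 <= 11 < 16 = 4^2.
Iterate m_{i+1} = d_i*a_i - m_i, d_{i+1} = (11 - m_{i+1}^2)/d_i, a_{i+1} = floor((a_0 + m_{i+1})/d_{i+1}):
  m_1 = 1*3 - 0 = 3, d_1 = (11 - 3^2)/1 = 2/1 = 2, a_1 = floor((3 + 3)/2) = 3.
  m_2 = 2*3 - 3 = 3, d_2 = (11 - 3^2)/2 = 2/2 = 1, a_2 = floor((3 + 3)/1) = 6.
  m_3 = 1*6 - 3 = 3, d_3 = (11 - 3^2)/1 = 2/1 = 2: (m_3, d_3) = (m_1, d_1) = (3, 2), so from here the quotients repeat a_1, a_2; the period length is 2.
So sqrt(11) = [3; (3, 6)] with period length k = 2.
k is even, so the fundamental solution of x^2 - 11y^2 = 1 is (p_{k-1}, q_{k-1}) = (p_1, q_1); compute convergents through index 1.
Convergents (p_i = a_i*p_{i-1} + p_{i-2}, q_i = a_i*q_{i-1} + q_{i-2} with p_{-2}=0, p_{-1}=1, q_{-2}=1, q_{-1}=0):
  i=0: a_0=3, p_0 = 3*1 + 0 = 3, q_0 = 3*0 + 1 = 1.
  i=1: a_1=3, p_1 = 3*3 + 1 = 10, q_1 = 3*1 + 0 = 3.
Check: 10^2 - 11*3^2 = 100 - 99 = 1, so (x, y) = (10, 3) solves the equation, and by the theorem it is the least positive solution.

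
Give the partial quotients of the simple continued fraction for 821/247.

Run the Euclidean algorithm on 821 and 247; the successive quotients are the partial quotients a_0, a_1, ... (each step inverts the fractional part left over by the previous one):
  821 = 3*247 + 80, so a_0 = 3.
  247 = 3*80 + 7, so a_1 = 3.
  80 = 11*7 + 3, so a_2 = 11.
  7 = 2*3 + 1, so a_3 = 2.
  3 = 3*1 + 0, so a_4 = 3.
The remainder reaches 0 after 5 divisions, so the expansion has 5 partial quotients, read off in order.

[3; 3, 11, 2, 3]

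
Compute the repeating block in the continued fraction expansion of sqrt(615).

[24; (1, 3, 1, 48)]

Write x_i = (sqrt(615) + m_i)/d_i with (m_0, d_0) = (0, 1). a_0 = floor(sqrt(615)) = 24, since 24^2 = 576 <= 615 < 625 = 25^2.
Iterate m_{i+1} = d_i*a_i - m_i, d_{i+1} = (615 - m_{i+1}^2)/d_i, a_{i+1} = floor((a_0 + m_{i+1})/d_{i+1}):
  m_1 = 1*24 - 0 = 24, d_1 = (615 - 24^2)/1 = 39/1 = 39, a_1 = floor((24 + 24)/39) = 1.
  m_2 = 39*1 - 24 = 15, d_2 = (615 - 15^2)/39 = 390/39 = 10, a_2 = floor((24 + 15)/10) = 3.
  m_3 = 10*3 - 15 = 15, d_3 = (615 - 15^2)/10 = 390/10 = 39, a_3 = floor((24 + 15)/39) = 1.
  m_4 = 39*1 - 15 = 24, d_4 = (615 - 24^2)/39 = 39/39 = 1, a_4 = floor((24 + 24)/1) = 48.
  m_5 = 1*48 - 24 = 24, d_5 = (615 - 24^2)/1 = 39/1 = 39: (m_5, d_5) = (m_1, d_1) = (24, 39), so from here the quotients repeat a_1, ..., a_4; the period length is 4.
Hence the expansion of sqrt(615) is a_0 = 24 followed by the repeating block 1, 3, 1, 48 (period 4).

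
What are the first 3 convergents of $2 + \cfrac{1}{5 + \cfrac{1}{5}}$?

2/1, 11/5, 57/26

Using the convergent recurrence p_i = a_i*p_{i-1} + p_{i-2}, q_i = a_i*q_{i-1} + q_{i-2} with p_{-2}=0, p_{-1}=1, q_{-2}=1, q_{-1}=0:
  i=0: a_0=2, p_0 = 2*1 + 0 = 2, q_0 = 2*0 + 1 = 1.
  i=1: a_1=5, p_1 = 5*2 + 1 = 11, q_1 = 5*1 + 0 = 5.
  i=2: a_2=5, p_2 = 5*11 + 2 = 57, q_2 = 5*5 + 1 = 26.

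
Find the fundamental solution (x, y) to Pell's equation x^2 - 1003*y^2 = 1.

(x, y) = (9026, 285)

First expand sqrt(1003) as a continued fraction. With x_i = (sqrt(1003) + m_i)/d_i and (m_0, d_0) = (0, 1): a_0 = floor(sqrt(1003)) = 31, since 31^2 = 961 <= 1003 < 1024 = 32^2.
Iterate m_{i+1} = d_i*a_i - m_i, d_{i+1} = (1003 - m_{i+1}^2)/d_i, a_{i+1} = floor((a_0 + m_{i+1})/d_{i+1}):
  m_1 = 1*31 - 0 = 31, d_1 = (1003 - 31^2)/1 = 42/1 = 42, a_1 = floor((31 + 31)/42) = 1.
  m_2 = 42*1 - 31 = 11, d_2 = (1003 - 11^2)/42 = 882/42 = 21, a_2 = floor((31 + 11)/21) = 2.
  m_3 = 21*2 - 11 = 31, d_3 = (1003 - 31^2)/21 = 42/21 = 2, a_3 = floor((31 + 31)/2) = 31.
  m_4 = 2*31 - 31 = 31, d_4 = (1003 - 31^2)/2 = 42/2 = 21, a_4 = floor((31 + 31)/21) = 2.
  m_5 = 21*2 - 31 = 11, d_5 = (1003 - 11^2)/21 = 882/21 = 42, a_5 = floor((31 + 11)/42) = 1.
  m_6 = 42*1 - 11 = 31, d_6 = (1003 - 31^2)/42 = 42/42 = 1, a_6 = floor((31 + 31)/1) = 62.
  m_7 = 1*62 - 31 = 31, d_7 = (1003 - 31^2)/1 = 42/1 = 42: (m_7, d_7) = (m_1, d_1) = (31, 42), so from here the quotients repeat a_1, ..., a_6; the period length is 6.
So sqrt(1003) = [31; (1, 2, 31, 2, 1, 62)] with period length k = 6.
k is even, so the fundamental solution of x^2 - 1003y^2 = 1 is (p_{k-1}, q_{k-1}) = (p_5, q_5); compute convergents through index 5.
Convergents (p_i = a_i*p_{i-1} + p_{i-2}, q_i = a_i*q_{i-1} + q_{i-2} with p_{-2}=0, p_{-1}=1, q_{-2}=1, q_{-1}=0):
  i=0: a_0=31, p_0 = 31*1 + 0 = 31, q_0 = 31*0 + 1 = 1.
  i=1: a_1=1, p_1 = 1*31 + 1 = 32, q_1 = 1*1 + 0 = 1.
  i=2: a_2=2, p_2 = 2*32 + 31 = 95, q_2 = 2*1 + 1 = 3.
  i=3: a_3=31, p_3 = 31*95 + 32 = 2977, q_3 = 31*3 + 1 = 94.
  i=4: a_4=2, p_4 = 2*2977 + 95 = 6049, q_4 = 2*94 + 3 = 191.
  i=5: a_5=1, p_5 = 1*6049 + 2977 = 9026, q_5 = 1*191 + 94 = 285.
Check: 9026^2 - 1003*285^2 = 81468676 - 81468675 = 1, so (x, y) = (9026, 285) solves the equation, and by the theorem it is the least positive solution.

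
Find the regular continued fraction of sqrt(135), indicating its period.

Write x_i = (sqrt(135) + m_i)/d_i with (m_0, d_0) = (0, 1). a_0 = floor(sqrt(135)) = 11, since 11^2 = 121 <= 135 < 144 = 12^2.
Iterate m_{i+1} = d_i*a_i - m_i, d_{i+1} = (135 - m_{i+1}^2)/d_i, a_{i+1} = floor((a_0 + m_{i+1})/d_{i+1}):
  m_1 = 1*11 - 0 = 11, d_1 = (135 - 11^2)/1 = 14/1 = 14, a_1 = floor((11 + 11)/14) = 1.
  m_2 = 14*1 - 11 = 3, d_2 = (135 - 3^2)/14 = 126/14 = 9, a_2 = floor((11 + 3)/9) = 1.
  m_3 = 9*1 - 3 = 6, d_3 = (135 - 6^2)/9 = 99/9 = 11, a_3 = floor((11 + 6)/11) = 1.
  m_4 = 11*1 - 6 = 5, d_4 = (135 - 5^2)/11 = 110/11 = 10, a_4 = floor((11 + 5)/10) = 1.
  m_5 = 10*1 - 5 = 5, d_5 = (135 - 5^2)/10 = 110/10 = 11, a_5 = floor((11 + 5)/11) = 1.
  m_6 = 11*1 - 5 = 6, d_6 = (135 - 6^2)/11 = 99/11 = 9, a_6 = floor((11 + 6)/9) = 1.
  m_7 = 9*1 - 6 = 3, d_7 = (135 - 3^2)/9 = 126/9 = 14, a_7 = floor((11 + 3)/14) = 1.
  m_8 = 14*1 - 3 = 11, d_8 = (135 - 11^2)/14 = 14/14 = 1, a_8 = floor((11 + 11)/1) = 22.
  m_9 = 1*22 - 11 = 11, d_9 = (135 - 11^2)/1 = 14/1 = 14: (m_9, d_9) = (m_1, d_1) = (11, 14), so from here the quotients repeat a_1, ..., a_8; the period length is 8.
Hence the expansion of sqrt(135) is a_0 = 11 followed by the repeating block 1, 1, 1, 1, 1, 1, 1, 22 (period 8).

[11; (1, 1, 1, 1, 1, 1, 1, 22)]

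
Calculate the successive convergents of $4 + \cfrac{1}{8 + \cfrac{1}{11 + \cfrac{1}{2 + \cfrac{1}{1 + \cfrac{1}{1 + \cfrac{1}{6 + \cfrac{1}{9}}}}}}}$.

Using the convergent recurrence p_i = a_i*p_{i-1} + p_{i-2}, q_i = a_i*q_{i-1} + q_{i-2} with p_{-2}=0, p_{-1}=1, q_{-2}=1, q_{-1}=0:
  i=0: a_0=4, p_0 = 4*1 + 0 = 4, q_0 = 4*0 + 1 = 1.
  i=1: a_1=8, p_1 = 8*4 + 1 = 33, q_1 = 8*1 + 0 = 8.
  i=2: a_2=11, p_2 = 11*33 + 4 = 367, q_2 = 11*8 + 1 = 89.
  i=3: a_3=2, p_3 = 2*367 + 33 = 767, q_3 = 2*89 + 8 = 186.
  i=4: a_4=1, p_4 = 1*767 + 367 = 1134, q_4 = 1*186 + 89 = 275.
  i=5: a_5=1, p_5 = 1*1134 + 767 = 1901, q_5 = 1*275 + 186 = 461.
  i=6: a_6=6, p_6 = 6*1901 + 1134 = 12540, q_6 = 6*461 + 275 = 3041.
  i=7: a_7=9, p_7 = 9*12540 + 1901 = 114761, q_7 = 9*3041 + 461 = 27830.

4/1, 33/8, 367/89, 767/186, 1134/275, 1901/461, 12540/3041, 114761/27830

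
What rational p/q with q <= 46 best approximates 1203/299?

Expand x = 1203/299 as a continued fraction with the Euclidean algorithm:
  1203 = 4*299 + 7, so a_0 = 4.
  299 = 42*7 + 5, so a_1 = 42.
  7 = 1*5 + 2, so a_2 = 1.
  5 = 2*2 + 1, so a_3 = 2.
  2 = 2*1 + 0, so a_4 = 2.
so x = [4; 42, 1, 2, 2].
Convergents (p_i = a_i*p_{i-1} + p_{i-2}, q_i = a_i*q_{i-1} + q_{i-2} with p_{-2}=0, p_{-1}=1, q_{-2}=1, q_{-1}=0), until the denominator exceeds 46:
  i=0: a_0=4, p_0 = 4*1 + 0 = 4, q_0 = 4*0 + 1 = 1.
  i=1: a_1=42, p_1 = 42*4 + 1 = 169, q_1 = 42*1 + 0 = 42.
  i=2: a_2=1, p_2 = 1*169 + 4 = 173, q_2 = 1*42 + 1 = 43.
  i=3: a_3=2, p_3 = 2*173 + 169 = 515, q_3 = 2*43 + 42 = 128.
q_3 = 128 > 46, so the last convergent with denominator <= 46 is p_2/q_2 = 173/43.
The closest fraction with denominator <= 46 is either p_2/q_2 or the intermediate fraction (k*p_2 + p_1)/(k*q_2 + q_1) with the largest k >= 1 whose denominator stays <= 46; these approach x as k grows, and every other convergent or intermediate fraction in range is farther away.
Largest k: floor((46 - q_1)/q_2) = floor((46 - 42)/43) = 0.
Since k = 0, no intermediate fraction beyond p_2/q_2 has denominator <= 46, so the convergent 173/43 is the closest (its error is |1203*43 - 173*299|/(299*43) = 2/12857).

173/43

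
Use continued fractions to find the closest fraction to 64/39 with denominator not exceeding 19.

Expand x = 64/39 as a continued fraction with the Euclidean algorithm:
  64 = 1*39 + 25, so a_0 = 1.
  39 = 1*25 + 14, so a_1 = 1.
  25 = 1*14 + 11, so a_2 = 1.
  14 = 1*11 + 3, so a_3 = 1.
  11 = 3*3 + 2, so a_4 = 3.
  3 = 1*2 + 1, so a_5 = 1.
  2 = 2*1 + 0, so a_6 = 2.
so x = [1; 1, 1, 1, 3, 1, 2].
Convergents (p_i = a_i*p_{i-1} + p_{i-2}, q_i = a_i*q_{i-1} + q_{i-2} with p_{-2}=0, p_{-1}=1, q_{-2}=1, q_{-1}=0), until the denominator exceeds 19:
  i=0: a_0=1, p_0 = 1*1 + 0 = 1, q_0 = 1*0 + 1 = 1.
  i=1: a_1=1, p_1 = 1*1 + 1 = 2, q_1 = 1*1 + 0 = 1.
  i=2: a_2=1, p_2 = 1*2 + 1 = 3, q_2 = 1*1 + 1 = 2.
  i=3: a_3=1, p_3 = 1*3 + 2 = 5, q_3 = 1*2 + 1 = 3.
  i=4: a_4=3, p_4 = 3*5 + 3 = 18, q_4 = 3*3 + 2 = 11.
  i=5: a_5=1, p_5 = 1*18 + 5 = 23, q_5 = 1*11 + 3 = 14.
  i=6: a_6=2, p_6 = 2*23 + 18 = 64, q_6 = 2*14 + 11 = 39.
q_6 = 39 > 19, so the last convergent with denominator <= 19 is p_5/q_5 = 23/14.
The closest fraction with denominator <= 19 is either p_5/q_5 or the intermediate fraction (k*p_5 + p_4)/(k*q_5 + q_4) with the largest k >= 1 whose denominator stays <= 19; these approach x as k grows, and every other convergent or intermediate fraction in range is farther away.
Largest k: floor((19 - q_4)/q_5) = floor((19 - 11)/14) = 0.
Since k = 0, no intermediate fraction beyond p_5/q_5 has denominator <= 19, so the convergent 23/14 is the closest (its error is |64*14 - 23*39|/(39*14) = 1/546).

23/14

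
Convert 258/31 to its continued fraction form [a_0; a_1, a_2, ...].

Run the Euclidean algorithm on 258 and 31; the successive quotients are the partial quotients a_0, a_1, ... (each step inverts the fractional part left over by the previous one):
  258 = 8*31 + 10, so a_0 = 8.
  31 = 3*10 + 1, so a_1 = 3.
  10 = 10*1 + 0, so a_2 = 10.
The remainder reaches 0 after 3 divisions, so the expansion has 3 partial quotients, read off in order.

[8; 3, 10]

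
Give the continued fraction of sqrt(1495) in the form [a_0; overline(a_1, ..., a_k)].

Write x_i = (sqrt(1495) + m_i)/d_i with (m_0, d_0) = (0, 1). a_0 = floor(sqrt(1495)) = 38, since 38^2 = 1444 <= 1495 < 1521 = 39^2.
Iterate m_{i+1} = d_i*a_i - m_i, d_{i+1} = (1495 - m_{i+1}^2)/d_i, a_{i+1} = floor((a_0 + m_{i+1})/d_{i+1}):
  m_1 = 1*38 - 0 = 38, d_1 = (1495 - 38^2)/1 = 51/1 = 51, a_1 = floor((38 + 38)/51) = 1.
  m_2 = 51*1 - 38 = 13, d_2 = (1495 - 13^2)/51 = 1326/51 = 26, a_2 = floor((38 + 13)/26) = 1.
  m_3 = 26*1 - 13 = 13, d_3 = (1495 - 13^2)/26 = 1326/26 = 51, a_3 = floor((38 + 13)/51) = 1.
  m_4 = 51*1 - 13 = 38, d_4 = (1495 - 38^2)/51 = 51/51 = 1, a_4 = floor((38 + 38)/1) = 76.
  m_5 = 1*76 - 38 = 38, d_5 = (1495 - 38^2)/1 = 51/1 = 51: (m_5, d_5) = (m_1, d_1) = (38, 51), so from here the quotients repeat a_1, ..., a_4; the period length is 4.
Hence the expansion of sqrt(1495) is a_0 = 38 followed by the repeating block 1, 1, 1, 76 (period 4).

[38; overline(1, 1, 1, 76)]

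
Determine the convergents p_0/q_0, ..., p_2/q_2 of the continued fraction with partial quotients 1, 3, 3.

Using the convergent recurrence p_i = a_i*p_{i-1} + p_{i-2}, q_i = a_i*q_{i-1} + q_{i-2} with p_{-2}=0, p_{-1}=1, q_{-2}=1, q_{-1}=0:
  i=0: a_0=1, p_0 = 1*1 + 0 = 1, q_0 = 1*0 + 1 = 1.
  i=1: a_1=3, p_1 = 3*1 + 1 = 4, q_1 = 3*1 + 0 = 3.
  i=2: a_2=3, p_2 = 3*4 + 1 = 13, q_2 = 3*3 + 1 = 10.

1/1, 4/3, 13/10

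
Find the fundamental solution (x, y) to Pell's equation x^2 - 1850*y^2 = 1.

First expand sqrt(1850) as a continued fraction. With x_i = (sqrt(1850) + m_i)/d_i and (m_0, d_0) = (0, 1): a_0 = floor(sqrt(1850)) = 43, since 43^2 = 1849 <= 1850 < 1936 = 44^2.
Iterate m_{i+1} = d_i*a_i - m_i, d_{i+1} = (1850 - m_{i+1}^2)/d_i, a_{i+1} = floor((a_0 + m_{i+1})/d_{i+1}):
  m_1 = 1*43 - 0 = 43, d_1 = (1850 - 43^2)/1 = 1/1 = 1, a_1 = floor((43 + 43)/1) = 86.
  m_2 = 1*86 - 43 = 43, d_2 = (1850 - 43^2)/1 = 1/1 = 1: (m_2, d_2) = (m_1, d_1) = (43, 1), so from here the quotient a_1 repeats; the period length is 1.
So sqrt(1850) = [43; (86)] with period length k = 1.
k is odd, so (p_{k-1}, q_{k-1}) only solves x^2 - 1850y^2 = -1 and the fundamental solution of x^2 - 1850y^2 = 1 is (p_{2k-1}, q_{2k-1}) = (p_1, q_1); compute convergents through index 1, running through the period twice.
Convergents (p_i = a_i*p_{i-1} + p_{i-2}, q_i = a_i*q_{i-1} + q_{i-2} with p_{-2}=0, p_{-1}=1, q_{-2}=1, q_{-1}=0):
  i=0: a_0=43, p_0 = 43*1 + 0 = 43, q_0 = 43*0 + 1 = 1.
  i=1: a_1=86, p_1 = 86*43 + 1 = 3699, q_1 = 86*1 + 0 = 86.
Indeed p_0^2 - 1850*q_0^2 = 1849 - 1850 = -1, not +1.
Check: 3699^2 - 1850*86^2 = 13682601 - 13682600 = 1, so (x, y) = (3699, 86) solves the equation, and by the theorem it is the least positive solution.

(x, y) = (3699, 86)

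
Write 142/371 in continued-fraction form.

Run the Euclidean algorithm on 142 and 371; the successive quotients are the partial quotients a_0, a_1, ... (each step inverts the fractional part left over by the previous one):
  142 = 0*371 + 142, so a_0 = 0.
  371 = 2*142 + 87, so a_1 = 2.
  142 = 1*87 + 55, so a_2 = 1.
  87 = 1*55 + 32, so a_3 = 1.
  55 = 1*32 + 23, so a_4 = 1.
  32 = 1*23 + 9, so a_5 = 1.
  23 = 2*9 + 5, so a_6 = 2.
  9 = 1*5 + 4, so a_7 = 1.
  5 = 1*4 + 1, so a_8 = 1.
  4 = 4*1 + 0, so a_9 = 4.
The remainder reaches 0 after 10 divisions, so the expansion has 10 partial quotients, read off in order.

[0; 2, 1, 1, 1, 1, 2, 1, 1, 4]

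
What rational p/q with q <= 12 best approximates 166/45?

Expand x = 166/45 as a continued fraction with the Euclidean algorithm:
  166 = 3*45 + 31, so a_0 = 3.
  45 = 1*31 + 14, so a_1 = 1.
  31 = 2*14 + 3, so a_2 = 2.
  14 = 4*3 + 2, so a_3 = 4.
  3 = 1*2 + 1, so a_4 = 1.
  2 = 2*1 + 0, so a_5 = 2.
so x = [3; 1, 2, 4, 1, 2].
Convergents (p_i = a_i*p_{i-1} + p_{i-2}, q_i = a_i*q_{i-1} + q_{i-2} with p_{-2}=0, p_{-1}=1, q_{-2}=1, q_{-1}=0), until the denominator exceeds 12:
  i=0: a_0=3, p_0 = 3*1 + 0 = 3, q_0 = 3*0 + 1 = 1.
  i=1: a_1=1, p_1 = 1*3 + 1 = 4, q_1 = 1*1 + 0 = 1.
  i=2: a_2=2, p_2 = 2*4 + 3 = 11, q_2 = 2*1 + 1 = 3.
  i=3: a_3=4, p_3 = 4*11 + 4 = 48, q_3 = 4*3 + 1 = 13.
q_3 = 13 > 12, so the last convergent with denominator <= 12 is p_2/q_2 = 11/3.
The closest fraction with denominator <= 12 is either p_2/q_2 or the intermediate fraction (k*p_2 + p_1)/(k*q_2 + q_1) with the largest k >= 1 whose denominator stays <= 12; these approach x as k grows, and every other convergent or intermediate fraction in range is farther away.
Largest k: floor((12 - q_1)/q_2) = floor((12 - 1)/3) = 3.
That gives (3*11 + 4)/(3*3 + 1) = 37/10.
Compare the errors: |x - 11/3| = |166*3 - 11*45|/(45*3) = 3/135, and |x - 37/10| = |166*10 - 37*45|/(45*10) = 5/450.
Cross-multiplying, 5*135 = 675 < 1350 = 3*450, so 5/450 is smaller: the intermediate fraction 37/10 is closer to x than 11/3.

37/10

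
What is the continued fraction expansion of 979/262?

Run the Euclidean algorithm on 979 and 262; the successive quotients are the partial quotients a_0, a_1, ... (each step inverts the fractional part left over by the previous one):
  979 = 3*262 + 193, so a_0 = 3.
  262 = 1*193 + 69, so a_1 = 1.
  193 = 2*69 + 55, so a_2 = 2.
  69 = 1*55 + 14, so a_3 = 1.
  55 = 3*14 + 13, so a_4 = 3.
  14 = 1*13 + 1, so a_5 = 1.
  13 = 13*1 + 0, so a_6 = 13.
The remainder reaches 0 after 7 divisions, so the expansion has 7 partial quotients, read off in order.

[3; 1, 2, 1, 3, 1, 13]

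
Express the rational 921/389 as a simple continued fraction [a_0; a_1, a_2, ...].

Run the Euclidean algorithm on 921 and 389; the successive quotients are the partial quotients a_0, a_1, ... (each step inverts the fractional part left over by the previous one):
  921 = 2*389 + 143, so a_0 = 2.
  389 = 2*143 + 103, so a_1 = 2.
  143 = 1*103 + 40, so a_2 = 1.
  103 = 2*40 + 23, so a_3 = 2.
  40 = 1*23 + 17, so a_4 = 1.
  23 = 1*17 + 6, so a_5 = 1.
  17 = 2*6 + 5, so a_6 = 2.
  6 = 1*5 + 1, so a_7 = 1.
  5 = 5*1 + 0, so a_8 = 5.
The remainder reaches 0 after 9 divisions, so the expansion has 9 partial quotients, read off in order.

[2; 2, 1, 2, 1, 1, 2, 1, 5]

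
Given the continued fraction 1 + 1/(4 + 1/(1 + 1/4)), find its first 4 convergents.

Using the convergent recurrence p_i = a_i*p_{i-1} + p_{i-2}, q_i = a_i*q_{i-1} + q_{i-2} with p_{-2}=0, p_{-1}=1, q_{-2}=1, q_{-1}=0:
  i=0: a_0=1, p_0 = 1*1 + 0 = 1, q_0 = 1*0 + 1 = 1.
  i=1: a_1=4, p_1 = 4*1 + 1 = 5, q_1 = 4*1 + 0 = 4.
  i=2: a_2=1, p_2 = 1*5 + 1 = 6, q_2 = 1*4 + 1 = 5.
  i=3: a_3=4, p_3 = 4*6 + 5 = 29, q_3 = 4*5 + 4 = 24.

1/1, 5/4, 6/5, 29/24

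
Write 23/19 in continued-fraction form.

Run the Euclidean algorithm on 23 and 19; the successive quotients are the partial quotients a_0, a_1, ... (each step inverts the fractional part left over by the previous one):
  23 = 1*19 + 4, so a_0 = 1.
  19 = 4*4 + 3, so a_1 = 4.
  4 = 1*3 + 1, so a_2 = 1.
  3 = 3*1 + 0, so a_3 = 3.
The remainder reaches 0 after 4 divisions, so the expansion has 4 partial quotients, read off in order.

[1; 4, 1, 3]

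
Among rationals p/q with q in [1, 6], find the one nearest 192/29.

33/5

Expand x = 192/29 as a continued fraction with the Euclidean algorithm:
  192 = 6*29 + 18, so a_0 = 6.
  29 = 1*18 + 11, so a_1 = 1.
  18 = 1*11 + 7, so a_2 = 1.
  11 = 1*7 + 4, so a_3 = 1.
  7 = 1*4 + 3, so a_4 = 1.
  4 = 1*3 + 1, so a_5 = 1.
  3 = 3*1 + 0, so a_6 = 3.
so x = [6; 1, 1, 1, 1, 1, 3].
Convergents (p_i = a_i*p_{i-1} + p_{i-2}, q_i = a_i*q_{i-1} + q_{i-2} with p_{-2}=0, p_{-1}=1, q_{-2}=1, q_{-1}=0), until the denominator exceeds 6:
  i=0: a_0=6, p_0 = 6*1 + 0 = 6, q_0 = 6*0 + 1 = 1.
  i=1: a_1=1, p_1 = 1*6 + 1 = 7, q_1 = 1*1 + 0 = 1.
  i=2: a_2=1, p_2 = 1*7 + 6 = 13, q_2 = 1*1 + 1 = 2.
  i=3: a_3=1, p_3 = 1*13 + 7 = 20, q_3 = 1*2 + 1 = 3.
  i=4: a_4=1, p_4 = 1*20 + 13 = 33, q_4 = 1*3 + 2 = 5.
  i=5: a_5=1, p_5 = 1*33 + 20 = 53, q_5 = 1*5 + 3 = 8.
q_5 = 8 > 6, so the last convergent with denominator <= 6 is p_4/q_4 = 33/5.
The closest fraction with denominator <= 6 is either p_4/q_4 or the intermediate fraction (k*p_4 + p_3)/(k*q_4 + q_3) with the largest k >= 1 whose denominator stays <= 6; these approach x as k grows, and every other convergent or intermediate fraction in range is farther away.
Largest k: floor((6 - q_3)/q_4) = floor((6 - 3)/5) = 0.
Since k = 0, no intermediate fraction beyond p_4/q_4 has denominator <= 6, so the convergent 33/5 is the closest (its error is |192*5 - 33*29|/(29*5) = 3/145).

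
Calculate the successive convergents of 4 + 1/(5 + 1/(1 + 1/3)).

4/1, 21/5, 25/6, 96/23

Using the convergent recurrence p_i = a_i*p_{i-1} + p_{i-2}, q_i = a_i*q_{i-1} + q_{i-2} with p_{-2}=0, p_{-1}=1, q_{-2}=1, q_{-1}=0:
  i=0: a_0=4, p_0 = 4*1 + 0 = 4, q_0 = 4*0 + 1 = 1.
  i=1: a_1=5, p_1 = 5*4 + 1 = 21, q_1 = 5*1 + 0 = 5.
  i=2: a_2=1, p_2 = 1*21 + 4 = 25, q_2 = 1*5 + 1 = 6.
  i=3: a_3=3, p_3 = 3*25 + 21 = 96, q_3 = 3*6 + 5 = 23.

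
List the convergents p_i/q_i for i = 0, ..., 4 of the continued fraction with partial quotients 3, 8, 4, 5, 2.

3/1, 25/8, 103/33, 540/173, 1183/379

Using the convergent recurrence p_i = a_i*p_{i-1} + p_{i-2}, q_i = a_i*q_{i-1} + q_{i-2} with p_{-2}=0, p_{-1}=1, q_{-2}=1, q_{-1}=0:
  i=0: a_0=3, p_0 = 3*1 + 0 = 3, q_0 = 3*0 + 1 = 1.
  i=1: a_1=8, p_1 = 8*3 + 1 = 25, q_1 = 8*1 + 0 = 8.
  i=2: a_2=4, p_2 = 4*25 + 3 = 103, q_2 = 4*8 + 1 = 33.
  i=3: a_3=5, p_3 = 5*103 + 25 = 540, q_3 = 5*33 + 8 = 173.
  i=4: a_4=2, p_4 = 2*540 + 103 = 1183, q_4 = 2*173 + 33 = 379.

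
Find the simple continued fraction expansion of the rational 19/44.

Run the Euclidean algorithm on 19 and 44; the successive quotients are the partial quotients a_0, a_1, ... (each step inverts the fractional part left over by the previous one):
  19 = 0*44 + 19, so a_0 = 0.
  44 = 2*19 + 6, so a_1 = 2.
  19 = 3*6 + 1, so a_2 = 3.
  6 = 6*1 + 0, so a_3 = 6.
The remainder reaches 0 after 4 divisions, so the expansion has 4 partial quotients, read off in order.

[0; 2, 3, 6]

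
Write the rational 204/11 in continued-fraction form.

Run the Euclidean algorithm on 204 and 11; the successive quotients are the partial quotients a_0, a_1, ... (each step inverts the fractional part left over by the previous one):
  204 = 18*11 + 6, so a_0 = 18.
  11 = 1*6 + 5, so a_1 = 1.
  6 = 1*5 + 1, so a_2 = 1.
  5 = 5*1 + 0, so a_3 = 5.
The remainder reaches 0 after 4 divisions, so the expansion has 4 partial quotients, read off in order.

[18; 1, 1, 5]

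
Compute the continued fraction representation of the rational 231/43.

Run the Euclidean algorithm on 231 and 43; the successive quotients are the partial quotients a_0, a_1, ... (each step inverts the fractional part left over by the previous one):
  231 = 5*43 + 16, so a_0 = 5.
  43 = 2*16 + 11, so a_1 = 2.
  16 = 1*11 + 5, so a_2 = 1.
  11 = 2*5 + 1, so a_3 = 2.
  5 = 5*1 + 0, so a_4 = 5.
The remainder reaches 0 after 5 divisions, so the expansion has 5 partial quotients, read off in order.

[5; 2, 1, 2, 5]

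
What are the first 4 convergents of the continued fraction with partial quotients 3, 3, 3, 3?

3/1, 10/3, 33/10, 109/33

Using the convergent recurrence p_i = a_i*p_{i-1} + p_{i-2}, q_i = a_i*q_{i-1} + q_{i-2} with p_{-2}=0, p_{-1}=1, q_{-2}=1, q_{-1}=0:
  i=0: a_0=3, p_0 = 3*1 + 0 = 3, q_0 = 3*0 + 1 = 1.
  i=1: a_1=3, p_1 = 3*3 + 1 = 10, q_1 = 3*1 + 0 = 3.
  i=2: a_2=3, p_2 = 3*10 + 3 = 33, q_2 = 3*3 + 1 = 10.
  i=3: a_3=3, p_3 = 3*33 + 10 = 109, q_3 = 3*10 + 3 = 33.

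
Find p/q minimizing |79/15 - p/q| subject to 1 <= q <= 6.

Expand x = 79/15 as a continued fraction with the Euclidean algorithm:
  79 = 5*15 + 4, so a_0 = 5.
  15 = 3*4 + 3, so a_1 = 3.
  4 = 1*3 + 1, so a_2 = 1.
  3 = 3*1 + 0, so a_3 = 3.
so x = [5; 3, 1, 3].
Convergents (p_i = a_i*p_{i-1} + p_{i-2}, q_i = a_i*q_{i-1} + q_{i-2} with p_{-2}=0, p_{-1}=1, q_{-2}=1, q_{-1}=0), until the denominator exceeds 6:
  i=0: a_0=5, p_0 = 5*1 + 0 = 5, q_0 = 5*0 + 1 = 1.
  i=1: a_1=3, p_1 = 3*5 + 1 = 16, q_1 = 3*1 + 0 = 3.
  i=2: a_2=1, p_2 = 1*16 + 5 = 21, q_2 = 1*3 + 1 = 4.
  i=3: a_3=3, p_3 = 3*21 + 16 = 79, q_3 = 3*4 + 3 = 15.
q_3 = 15 > 6, so the last convergent with denominator <= 6 is p_2/q_2 = 21/4.
The closest fraction with denominator <= 6 is either p_2/q_2 or the intermediate fraction (k*p_2 + p_1)/(k*q_2 + q_1) with the largest k >= 1 whose denominator stays <= 6; these approach x as k grows, and every other convergent or intermediate fraction in range is farther away.
Largest k: floor((6 - q_1)/q_2) = floor((6 - 3)/4) = 0.
Since k = 0, no intermediate fraction beyond p_2/q_2 has denominator <= 6, so the convergent 21/4 is the closest (its error is |79*4 - 21*15|/(15*4) = 1/60).

21/4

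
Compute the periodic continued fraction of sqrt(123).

Write x_i = (sqrt(123) + m_i)/d_i with (m_0, d_0) = (0, 1). a_0 = floor(sqrt(123)) = 11, since 11^2 = 121 <= 123 < 144 = 12^2.
Iterate m_{i+1} = d_i*a_i - m_i, d_{i+1} = (123 - m_{i+1}^2)/d_i, a_{i+1} = floor((a_0 + m_{i+1})/d_{i+1}):
  m_1 = 1*11 - 0 = 11, d_1 = (123 - 11^2)/1 = 2/1 = 2, a_1 = floor((11 + 11)/2) = 11.
  m_2 = 2*11 - 11 = 11, d_2 = (123 - 11^2)/2 = 2/2 = 1, a_2 = floor((11 + 11)/1) = 22.
  m_3 = 1*22 - 11 = 11, d_3 = (123 - 11^2)/1 = 2/1 = 2: (m_3, d_3) = (m_1, d_1) = (11, 2), so from here the quotients repeat a_1, a_2; the period length is 2.
Hence the expansion of sqrt(123) is a_0 = 11 followed by the repeating block 11, 22 (period 2).

[11; (11, 22)]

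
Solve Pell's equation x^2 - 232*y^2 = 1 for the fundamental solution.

First expand sqrt(232) as a continued fraction. With x_i = (sqrt(232) + m_i)/d_i and (m_0, d_0) = (0, 1): a_0 = floor(sqrt(232)) = 15, since 15^2 = 225 <= 232 < 256 = 16^2.
Iterate m_{i+1} = d_i*a_i - m_i, d_{i+1} = (232 - m_{i+1}^2)/d_i, a_{i+1} = floor((a_0 + m_{i+1})/d_{i+1}):
  m_1 = 1*15 - 0 = 15, d_1 = (232 - 15^2)/1 = 7/1 = 7, a_1 = floor((15 + 15)/7) = 4.
  m_2 = 7*4 - 15 = 13, d_2 = (232 - 13^2)/7 = 63/7 = 9, a_2 = floor((15 + 13)/9) = 3.
  m_3 = 9*3 - 13 = 14, d_3 = (232 - 14^2)/9 = 36/9 = 4, a_3 = floor((15 + 14)/4) = 7.
  m_4 = 4*7 - 14 = 14, d_4 = (232 - 14^2)/4 = 36/4 = 9, a_4 = floor((15 + 14)/9) = 3.
  m_5 = 9*3 - 14 = 13, d_5 = (232 - 13^2)/9 = 63/9 = 7, a_5 = floor((15 + 13)/7) = 4.
  m_6 = 7*4 - 13 = 15, d_6 = (232 - 15^2)/7 = 7/7 = 1, a_6 = floor((15 + 15)/1) = 30.
  m_7 = 1*30 - 15 = 15, d_7 = (232 - 15^2)/1 = 7/1 = 7: (m_7, d_7) = (m_1, d_1) = (15, 7), so from here the quotients repeat a_1, ..., a_6; the period length is 6.
So sqrt(232) = [15; (4, 3, 7, 3, 4, 30)] with period length k = 6.
k is even, so the fundamental solution of x^2 - 232y^2 = 1 is (p_{k-1}, q_{k-1}) = (p_5, q_5); compute convergents through index 5.
Convergents (p_i = a_i*p_{i-1} + p_{i-2}, q_i = a_i*q_{i-1} + q_{i-2} with p_{-2}=0, p_{-1}=1, q_{-2}=1, q_{-1}=0):
  i=0: a_0=15, p_0 = 15*1 + 0 = 15, q_0 = 15*0 + 1 = 1.
  i=1: a_1=4, p_1 = 4*15 + 1 = 61, q_1 = 4*1 + 0 = 4.
  i=2: a_2=3, p_2 = 3*61 + 15 = 198, q_2 = 3*4 + 1 = 13.
  i=3: a_3=7, p_3 = 7*198 + 61 = 1447, q_3 = 7*13 + 4 = 95.
  i=4: a_4=3, p_4 = 3*1447 + 198 = 4539, q_4 = 3*95 + 13 = 298.
  i=5: a_5=4, p_5 = 4*4539 + 1447 = 19603, q_5 = 4*298 + 95 = 1287.
Check: 19603^2 - 232*1287^2 = 384277609 - 384277608 = 1, so (x, y) = (19603, 1287) solves the equation, and by the theorem it is the least positive solution.

(x, y) = (19603, 1287)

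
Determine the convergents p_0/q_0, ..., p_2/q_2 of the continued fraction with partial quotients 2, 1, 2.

Using the convergent recurrence p_i = a_i*p_{i-1} + p_{i-2}, q_i = a_i*q_{i-1} + q_{i-2} with p_{-2}=0, p_{-1}=1, q_{-2}=1, q_{-1}=0:
  i=0: a_0=2, p_0 = 2*1 + 0 = 2, q_0 = 2*0 + 1 = 1.
  i=1: a_1=1, p_1 = 1*2 + 1 = 3, q_1 = 1*1 + 0 = 1.
  i=2: a_2=2, p_2 = 2*3 + 2 = 8, q_2 = 2*1 + 1 = 3.

2/1, 3/1, 8/3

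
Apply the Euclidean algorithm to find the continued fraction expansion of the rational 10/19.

[0; 1, 1, 9]

Run the Euclidean algorithm on 10 and 19; the successive quotients are the partial quotients a_0, a_1, ... (each step inverts the fractional part left over by the previous one):
  10 = 0*19 + 10, so a_0 = 0.
  19 = 1*10 + 9, so a_1 = 1.
  10 = 1*9 + 1, so a_2 = 1.
  9 = 9*1 + 0, so a_3 = 9.
The remainder reaches 0 after 4 divisions, so the expansion has 4 partial quotients, read off in order.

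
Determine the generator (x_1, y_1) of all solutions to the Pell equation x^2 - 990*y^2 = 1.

First expand sqrt(990) as a continued fraction. With x_i = (sqrt(990) + m_i)/d_i and (m_0, d_0) = (0, 1): a_0 = floor(sqrt(990)) = 31, since 31^2 = 961 <= 990 < 1024 = 32^2.
Iterate m_{i+1} = d_i*a_i - m_i, d_{i+1} = (990 - m_{i+1}^2)/d_i, a_{i+1} = floor((a_0 + m_{i+1})/d_{i+1}):
  m_1 = 1*31 - 0 = 31, d_1 = (990 - 31^2)/1 = 29/1 = 29, a_1 = floor((31 + 31)/29) = 2.
  m_2 = 29*2 - 31 = 27, d_2 = (990 - 27^2)/29 = 261/29 = 9, a_2 = floor((31 + 27)/9) = 6.
  m_3 = 9*6 - 27 = 27, d_3 = (990 - 27^2)/9 = 261/9 = 29, a_3 = floor((31 + 27)/29) = 2.
  m_4 = 29*2 - 27 = 31, d_4 = (990 - 31^2)/29 = 29/29 = 1, a_4 = floor((31 + 31)/1) = 62.
  m_5 = 1*62 - 31 = 31, d_5 = (990 - 31^2)/1 = 29/1 = 29: (m_5, d_5) = (m_1, d_1) = (31, 29), so from here the quotients repeat a_1, ..., a_4; the period length is 4.
So sqrt(990) = [31; (2, 6, 2, 62)] with period length k = 4.
k is even, so the fundamental solution of x^2 - 990y^2 = 1 is (p_{k-1}, q_{k-1}) = (p_3, q_3); compute convergents through index 3.
Convergents (p_i = a_i*p_{i-1} + p_{i-2}, q_i = a_i*q_{i-1} + q_{i-2} with p_{-2}=0, p_{-1}=1, q_{-2}=1, q_{-1}=0):
  i=0: a_0=31, p_0 = 31*1 + 0 = 31, q_0 = 31*0 + 1 = 1.
  i=1: a_1=2, p_1 = 2*31 + 1 = 63, q_1 = 2*1 + 0 = 2.
  i=2: a_2=6, p_2 = 6*63 + 31 = 409, q_2 = 6*2 + 1 = 13.
  i=3: a_3=2, p_3 = 2*409 + 63 = 881, q_3 = 2*13 + 2 = 28.
Check: 881^2 - 990*28^2 = 776161 - 776160 = 1, so (x, y) = (881, 28) solves the equation, and by the theorem it is the least positive solution.

(x, y) = (881, 28)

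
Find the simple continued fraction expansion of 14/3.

Run the Euclidean algorithm on 14 and 3; the successive quotients are the partial quotients a_0, a_1, ... (each step inverts the fractional part left over by the previous one):
  14 = 4*3 + 2, so a_0 = 4.
  3 = 1*2 + 1, so a_1 = 1.
  2 = 2*1 + 0, so a_2 = 2.
The remainder reaches 0 after 3 divisions, so the expansion has 3 partial quotients, read off in order.

[4; 1, 2]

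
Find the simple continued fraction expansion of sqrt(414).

[20; (2, 1, 7, 2, 7, 1, 2, 40)]

Write x_i = (sqrt(414) + m_i)/d_i with (m_0, d_0) = (0, 1). a_0 = floor(sqrt(414)) = 20, since 20^2 = 400 <= 414 < 441 = 21^2.
Iterate m_{i+1} = d_i*a_i - m_i, d_{i+1} = (414 - m_{i+1}^2)/d_i, a_{i+1} = floor((a_0 + m_{i+1})/d_{i+1}):
  m_1 = 1*20 - 0 = 20, d_1 = (414 - 20^2)/1 = 14/1 = 14, a_1 = floor((20 + 20)/14) = 2.
  m_2 = 14*2 - 20 = 8, d_2 = (414 - 8^2)/14 = 350/14 = 25, a_2 = floor((20 + 8)/25) = 1.
  m_3 = 25*1 - 8 = 17, d_3 = (414 - 17^2)/25 = 125/25 = 5, a_3 = floor((20 + 17)/5) = 7.
  m_4 = 5*7 - 17 = 18, d_4 = (414 - 18^2)/5 = 90/5 = 18, a_4 = floor((20 + 18)/18) = 2.
  m_5 = 18*2 - 18 = 18, d_5 = (414 - 18^2)/18 = 90/18 = 5, a_5 = floor((20 + 18)/5) = 7.
  m_6 = 5*7 - 18 = 17, d_6 = (414 - 17^2)/5 = 125/5 = 25, a_6 = floor((20 + 17)/25) = 1.
  m_7 = 25*1 - 17 = 8, d_7 = (414 - 8^2)/25 = 350/25 = 14, a_7 = floor((20 + 8)/14) = 2.
  m_8 = 14*2 - 8 = 20, d_8 = (414 - 20^2)/14 = 14/14 = 1, a_8 = floor((20 + 20)/1) = 40.
  m_9 = 1*40 - 20 = 20, d_9 = (414 - 20^2)/1 = 14/1 = 14: (m_9, d_9) = (m_1, d_1) = (20, 14), so from here the quotients repeat a_1, ..., a_8; the period length is 8.
Hence the expansion of sqrt(414) is a_0 = 20 followed by the repeating block 2, 1, 7, 2, 7, 1, 2, 40 (period 8).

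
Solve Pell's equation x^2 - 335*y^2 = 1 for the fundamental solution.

First expand sqrt(335) as a continued fraction. With x_i = (sqrt(335) + m_i)/d_i and (m_0, d_0) = (0, 1): a_0 = floor(sqrt(335)) = 18, since 18^2 = 324 <= 335 < 361 = 19^2.
Iterate m_{i+1} = d_i*a_i - m_i, d_{i+1} = (335 - m_{i+1}^2)/d_i, a_{i+1} = floor((a_0 + m_{i+1})/d_{i+1}):
  m_1 = 1*18 - 0 = 18, d_1 = (335 - 18^2)/1 = 11/1 = 11, a_1 = floor((18 + 18)/11) = 3.
  m_2 = 11*3 - 18 = 15, d_2 = (335 - 15^2)/11 = 110/11 = 10, a_2 = floor((18 + 15)/10) = 3.
  m_3 = 10*3 - 15 = 15, d_3 = (335 - 15^2)/10 = 110/10 = 11, a_3 = floor((18 + 15)/11) = 3.
  m_4 = 11*3 - 15 = 18, d_4 = (335 - 18^2)/11 = 11/11 = 1, a_4 = floor((18 + 18)/1) = 36.
  m_5 = 1*36 - 18 = 18, d_5 = (335 - 18^2)/1 = 11/1 = 11: (m_5, d_5) = (m_1, d_1) = (18, 11), so from here the quotients repeat a_1, ..., a_4; the period length is 4.
So sqrt(335) = [18; (3, 3, 3, 36)] with period length k = 4.
k is even, so the fundamental solution of x^2 - 335y^2 = 1 is (p_{k-1}, q_{k-1}) = (p_3, q_3); compute convergents through index 3.
Convergents (p_i = a_i*p_{i-1} + p_{i-2}, q_i = a_i*q_{i-1} + q_{i-2} with p_{-2}=0, p_{-1}=1, q_{-2}=1, q_{-1}=0):
  i=0: a_0=18, p_0 = 18*1 + 0 = 18, q_0 = 18*0 + 1 = 1.
  i=1: a_1=3, p_1 = 3*18 + 1 = 55, q_1 = 3*1 + 0 = 3.
  i=2: a_2=3, p_2 = 3*55 + 18 = 183, q_2 = 3*3 + 1 = 10.
  i=3: a_3=3, p_3 = 3*183 + 55 = 604, q_3 = 3*10 + 3 = 33.
Check: 604^2 - 335*33^2 = 364816 - 364815 = 1, so (x, y) = (604, 33) solves the equation, and by the theorem it is the least positive solution.

(x, y) = (604, 33)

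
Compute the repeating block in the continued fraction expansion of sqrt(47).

Write x_i = (sqrt(47) + m_i)/d_i with (m_0, d_0) = (0, 1). a_0 = floor(sqrt(47)) = 6, since 6^2 = 36 <= 47 < 49 = 7^2.
Iterate m_{i+1} = d_i*a_i - m_i, d_{i+1} = (47 - m_{i+1}^2)/d_i, a_{i+1} = floor((a_0 + m_{i+1})/d_{i+1}):
  m_1 = 1*6 - 0 = 6, d_1 = (47 - 6^2)/1 = 11/1 = 11, a_1 = floor((6 + 6)/11) = 1.
  m_2 = 11*1 - 6 = 5, d_2 = (47 - 5^2)/11 = 22/11 = 2, a_2 = floor((6 + 5)/2) = 5.
  m_3 = 2*5 - 5 = 5, d_3 = (47 - 5^2)/2 = 22/2 = 11, a_3 = floor((6 + 5)/11) = 1.
  m_4 = 11*1 - 5 = 6, d_4 = (47 - 6^2)/11 = 11/11 = 1, a_4 = floor((6 + 6)/1) = 12.
  m_5 = 1*12 - 6 = 6, d_5 = (47 - 6^2)/1 = 11/1 = 11: (m_5, d_5) = (m_1, d_1) = (6, 11), so from here the quotients repeat a_1, ..., a_4; the period length is 4.
Hence the expansion of sqrt(47) is a_0 = 6 followed by the repeating block 1, 5, 1, 12 (period 4).

[6; (1, 5, 1, 12)]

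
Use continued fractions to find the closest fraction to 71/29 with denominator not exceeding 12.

22/9

Expand x = 71/29 as a continued fraction with the Euclidean algorithm:
  71 = 2*29 + 13, so a_0 = 2.
  29 = 2*13 + 3, so a_1 = 2.
  13 = 4*3 + 1, so a_2 = 4.
  3 = 3*1 + 0, so a_3 = 3.
so x = [2; 2, 4, 3].
Convergents (p_i = a_i*p_{i-1} + p_{i-2}, q_i = a_i*q_{i-1} + q_{i-2} with p_{-2}=0, p_{-1}=1, q_{-2}=1, q_{-1}=0), until the denominator exceeds 12:
  i=0: a_0=2, p_0 = 2*1 + 0 = 2, q_0 = 2*0 + 1 = 1.
  i=1: a_1=2, p_1 = 2*2 + 1 = 5, q_1 = 2*1 + 0 = 2.
  i=2: a_2=4, p_2 = 4*5 + 2 = 22, q_2 = 4*2 + 1 = 9.
  i=3: a_3=3, p_3 = 3*22 + 5 = 71, q_3 = 3*9 + 2 = 29.
q_3 = 29 > 12, so the last convergent with denominator <= 12 is p_2/q_2 = 22/9.
The closest fraction with denominator <= 12 is either p_2/q_2 or the intermediate fraction (k*p_2 + p_1)/(k*q_2 + q_1) with the largest k >= 1 whose denominator stays <= 12; these approach x as k grows, and every other convergent or intermediate fraction in range is farther away.
Largest k: floor((12 - q_1)/q_2) = floor((12 - 2)/9) = 1.
That gives (1*22 + 5)/(1*9 + 2) = 27/11.
Compare the errors: |x - 22/9| = |71*9 - 22*29|/(29*9) = 1/261, and |x - 27/11| = |71*11 - 27*29|/(29*11) = 2/319.
Cross-multiplying, 1*319 = 319 < 522 = 2*261, so 1/261 is smaller: the convergent 22/9 is closer to x than 27/11.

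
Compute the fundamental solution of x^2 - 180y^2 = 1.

First expand sqrt(180) as a continued fraction. With x_i = (sqrt(180) + m_i)/d_i and (m_0, d_0) = (0, 1): a_0 = floor(sqrt(180)) = 13, since 13^2 = 169 <= 180 < 196 = 14^2.
Iterate m_{i+1} = d_i*a_i - m_i, d_{i+1} = (180 - m_{i+1}^2)/d_i, a_{i+1} = floor((a_0 + m_{i+1})/d_{i+1}):
  m_1 = 1*13 - 0 = 13, d_1 = (180 - 13^2)/1 = 11/1 = 11, a_1 = floor((13 + 13)/11) = 2.
  m_2 = 11*2 - 13 = 9, d_2 = (180 - 9^2)/11 = 99/11 = 9, a_2 = floor((13 + 9)/9) = 2.
  m_3 = 9*2 - 9 = 9, d_3 = (180 - 9^2)/9 = 99/9 = 11, a_3 = floor((13 + 9)/11) = 2.
  m_4 = 11*2 - 9 = 13, d_4 = (180 - 13^2)/11 = 11/11 = 1, a_4 = floor((13 + 13)/1) = 26.
  m_5 = 1*26 - 13 = 13, d_5 = (180 - 13^2)/1 = 11/1 = 11: (m_5, d_5) = (m_1, d_1) = (13, 11), so from here the quotients repeat a_1, ..., a_4; the period length is 4.
So sqrt(180) = [13; (2, 2, 2, 26)] with period length k = 4.
k is even, so the fundamental solution of x^2 - 180y^2 = 1 is (p_{k-1}, q_{k-1}) = (p_3, q_3); compute convergents through index 3.
Convergents (p_i = a_i*p_{i-1} + p_{i-2}, q_i = a_i*q_{i-1} + q_{i-2} with p_{-2}=0, p_{-1}=1, q_{-2}=1, q_{-1}=0):
  i=0: a_0=13, p_0 = 13*1 + 0 = 13, q_0 = 13*0 + 1 = 1.
  i=1: a_1=2, p_1 = 2*13 + 1 = 27, q_1 = 2*1 + 0 = 2.
  i=2: a_2=2, p_2 = 2*27 + 13 = 67, q_2 = 2*2 + 1 = 5.
  i=3: a_3=2, p_3 = 2*67 + 27 = 161, q_3 = 2*5 + 2 = 12.
Check: 161^2 - 180*12^2 = 25921 - 25920 = 1, so (x, y) = (161, 12) solves the equation, and by the theorem it is the least positive solution.

(x, y) = (161, 12)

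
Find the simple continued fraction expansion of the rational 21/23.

Run the Euclidean algorithm on 21 and 23; the successive quotients are the partial quotients a_0, a_1, ... (each step inverts the fractional part left over by the previous one):
  21 = 0*23 + 21, so a_0 = 0.
  23 = 1*21 + 2, so a_1 = 1.
  21 = 10*2 + 1, so a_2 = 10.
  2 = 2*1 + 0, so a_3 = 2.
The remainder reaches 0 after 4 divisions, so the expansion has 4 partial quotients, read off in order.

[0; 1, 10, 2]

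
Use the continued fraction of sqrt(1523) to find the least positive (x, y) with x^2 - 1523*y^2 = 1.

(x, y) = (1522, 39)

First expand sqrt(1523) as a continued fraction. With x_i = (sqrt(1523) + m_i)/d_i and (m_0, d_0) = (0, 1): a_0 = floor(sqrt(1523)) = 39, since 39^2 = 1521 <= 1523 < 1600 = 40^2.
Iterate m_{i+1} = d_i*a_i - m_i, d_{i+1} = (1523 - m_{i+1}^2)/d_i, a_{i+1} = floor((a_0 + m_{i+1})/d_{i+1}):
  m_1 = 1*39 - 0 = 39, d_1 = (1523 - 39^2)/1 = 2/1 = 2, a_1 = floor((39 + 39)/2) = 39.
  m_2 = 2*39 - 39 = 39, d_2 = (1523 - 39^2)/2 = 2/2 = 1, a_2 = floor((39 + 39)/1) = 78.
  m_3 = 1*78 - 39 = 39, d_3 = (1523 - 39^2)/1 = 2/1 = 2: (m_3, d_3) = (m_1, d_1) = (39, 2), so from here the quotients repeat a_1, a_2; the period length is 2.
So sqrt(1523) = [39; (39, 78)] with period length k = 2.
k is even, so the fundamental solution of x^2 - 1523y^2 = 1 is (p_{k-1}, q_{k-1}) = (p_1, q_1); compute convergents through index 1.
Convergents (p_i = a_i*p_{i-1} + p_{i-2}, q_i = a_i*q_{i-1} + q_{i-2} with p_{-2}=0, p_{-1}=1, q_{-2}=1, q_{-1}=0):
  i=0: a_0=39, p_0 = 39*1 + 0 = 39, q_0 = 39*0 + 1 = 1.
  i=1: a_1=39, p_1 = 39*39 + 1 = 1522, q_1 = 39*1 + 0 = 39.
Check: 1522^2 - 1523*39^2 = 2316484 - 2316483 = 1, so (x, y) = (1522, 39) solves the equation, and by the theorem it is the least positive solution.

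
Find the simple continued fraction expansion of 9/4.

Run the Euclidean algorithm on 9 and 4; the successive quotients are the partial quotients a_0, a_1, ... (each step inverts the fractional part left over by the previous one):
  9 = 2*4 + 1, so a_0 = 2.
  4 = 4*1 + 0, so a_1 = 4.
The remainder reaches 0 after 2 divisions, so the expansion has 2 partial quotients, read off in order.

[2; 4]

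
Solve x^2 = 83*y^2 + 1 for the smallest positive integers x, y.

(x, y) = (82, 9)

First expand sqrt(83) as a continued fraction. With x_i = (sqrt(83) + m_i)/d_i and (m_0, d_0) = (0, 1): a_0 = floor(sqrt(83)) = 9, since 9^2 = 81 <= 83 < 100 = 10^2.
Iterate m_{i+1} = d_i*a_i - m_i, d_{i+1} = (83 - m_{i+1}^2)/d_i, a_{i+1} = floor((a_0 + m_{i+1})/d_{i+1}):
  m_1 = 1*9 - 0 = 9, d_1 = (83 - 9^2)/1 = 2/1 = 2, a_1 = floor((9 + 9)/2) = 9.
  m_2 = 2*9 - 9 = 9, d_2 = (83 - 9^2)/2 = 2/2 = 1, a_2 = floor((9 + 9)/1) = 18.
  m_3 = 1*18 - 9 = 9, d_3 = (83 - 9^2)/1 = 2/1 = 2: (m_3, d_3) = (m_1, d_1) = (9, 2), so from here the quotients repeat a_1, a_2; the period length is 2.
So sqrt(83) = [9; (9, 18)] with period length k = 2.
k is even, so the fundamental solution of x^2 - 83y^2 = 1 is (p_{k-1}, q_{k-1}) = (p_1, q_1); compute convergents through index 1.
Convergents (p_i = a_i*p_{i-1} + p_{i-2}, q_i = a_i*q_{i-1} + q_{i-2} with p_{-2}=0, p_{-1}=1, q_{-2}=1, q_{-1}=0):
  i=0: a_0=9, p_0 = 9*1 + 0 = 9, q_0 = 9*0 + 1 = 1.
  i=1: a_1=9, p_1 = 9*9 + 1 = 82, q_1 = 9*1 + 0 = 9.
Check: 82^2 - 83*9^2 = 6724 - 6723 = 1, so (x, y) = (82, 9) solves the equation, and by the theorem it is the least positive solution.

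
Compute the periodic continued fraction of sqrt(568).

Write x_i = (sqrt(568) + m_i)/d_i with (m_0, d_0) = (0, 1). a_0 = floor(sqrt(568)) = 23, since 23^2 = 529 <= 568 < 576 = 24^2.
Iterate m_{i+1} = d_i*a_i - m_i, d_{i+1} = (568 - m_{i+1}^2)/d_i, a_{i+1} = floor((a_0 + m_{i+1})/d_{i+1}):
  m_1 = 1*23 - 0 = 23, d_1 = (568 - 23^2)/1 = 39/1 = 39, a_1 = floor((23 + 23)/39) = 1.
  m_2 = 39*1 - 23 = 16, d_2 = (568 - 16^2)/39 = 312/39 = 8, a_2 = floor((23 + 16)/8) = 4.
  m_3 = 8*4 - 16 = 16, d_3 = (568 - 16^2)/8 = 312/8 = 39, a_3 = floor((23 + 16)/39) = 1.
  m_4 = 39*1 - 16 = 23, d_4 = (568 - 23^2)/39 = 39/39 = 1, a_4 = floor((23 + 23)/1) = 46.
  m_5 = 1*46 - 23 = 23, d_5 = (568 - 23^2)/1 = 39/1 = 39: (m_5, d_5) = (m_1, d_1) = (23, 39), so from here the quotients repeat a_1, ..., a_4; the period length is 4.
Hence the expansion of sqrt(568) is a_0 = 23 followed by the repeating block 1, 4, 1, 46 (period 4).

[23; (1, 4, 1, 46)]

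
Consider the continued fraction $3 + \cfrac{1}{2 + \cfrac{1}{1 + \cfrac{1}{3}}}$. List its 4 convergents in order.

Using the convergent recurrence p_i = a_i*p_{i-1} + p_{i-2}, q_i = a_i*q_{i-1} + q_{i-2} with p_{-2}=0, p_{-1}=1, q_{-2}=1, q_{-1}=0:
  i=0: a_0=3, p_0 = 3*1 + 0 = 3, q_0 = 3*0 + 1 = 1.
  i=1: a_1=2, p_1 = 2*3 + 1 = 7, q_1 = 2*1 + 0 = 2.
  i=2: a_2=1, p_2 = 1*7 + 3 = 10, q_2 = 1*2 + 1 = 3.
  i=3: a_3=3, p_3 = 3*10 + 7 = 37, q_3 = 3*3 + 2 = 11.

3/1, 7/2, 10/3, 37/11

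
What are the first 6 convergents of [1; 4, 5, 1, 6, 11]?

1/1, 5/4, 26/21, 31/25, 212/171, 2363/1906

Using the convergent recurrence p_i = a_i*p_{i-1} + p_{i-2}, q_i = a_i*q_{i-1} + q_{i-2} with p_{-2}=0, p_{-1}=1, q_{-2}=1, q_{-1}=0:
  i=0: a_0=1, p_0 = 1*1 + 0 = 1, q_0 = 1*0 + 1 = 1.
  i=1: a_1=4, p_1 = 4*1 + 1 = 5, q_1 = 4*1 + 0 = 4.
  i=2: a_2=5, p_2 = 5*5 + 1 = 26, q_2 = 5*4 + 1 = 21.
  i=3: a_3=1, p_3 = 1*26 + 5 = 31, q_3 = 1*21 + 4 = 25.
  i=4: a_4=6, p_4 = 6*31 + 26 = 212, q_4 = 6*25 + 21 = 171.
  i=5: a_5=11, p_5 = 11*212 + 31 = 2363, q_5 = 11*171 + 25 = 1906.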